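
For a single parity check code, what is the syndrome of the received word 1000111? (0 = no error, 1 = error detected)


Syndrome = XOR of all bits = 1 XOR 0 XOR 0 XOR 0 XOR 1 XOR 1 XOR 1 = 0

0


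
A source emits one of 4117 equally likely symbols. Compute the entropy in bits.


H = log2(n) = log2(4117) = 12.0074

12.0074 bits


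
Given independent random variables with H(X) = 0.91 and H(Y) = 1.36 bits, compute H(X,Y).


For independent variables, H(X,Y) = H(X) + H(Y) = 0.91 + 1.36 = 2.27

2.27 bits


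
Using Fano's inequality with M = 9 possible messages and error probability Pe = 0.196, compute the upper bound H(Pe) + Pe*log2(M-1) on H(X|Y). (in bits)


H(Pe) = -Pe*log2(Pe) - (1-Pe)*log2(1-Pe) = -0.196*log2(0.196) - 0.804*log2(0.804) = 0.460811 + 0.253045 = 0.7139. Pe*log2(M-1) = 0.196*log2(8) = 0.588000. Bound = H(Pe) + Pe*log2(M-1) = 0.460811 + 0.253045 + 0.588000 = 1.3019

1.3019 bits


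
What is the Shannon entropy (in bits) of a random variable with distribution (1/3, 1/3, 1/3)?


H = -sum(p_i * log2(p_i)). Terms: -(1/3)*log2(1/3) = 0.528321; -(1/3)*log2(1/3) = 0.528321; -(1/3)*log2(1/3) = 0.528321. H = 0.528321 + 0.528321 + 0.528321 = 1.585

1.585 bits


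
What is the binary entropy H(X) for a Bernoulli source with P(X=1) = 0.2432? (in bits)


H = -p*log2(p) - (1-p)*log2(1-p). -0.2432*log2(0.2432) = 0.496076; -0.7568*log2(0.7568) = 0.304246. H = 0.496076 + 0.304246 = 0.8003

0.8003 bits


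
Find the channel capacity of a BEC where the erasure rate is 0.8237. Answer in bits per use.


C = 1 - epsilon = 1 - 0.8237 = 0.1763

0.1763 bits


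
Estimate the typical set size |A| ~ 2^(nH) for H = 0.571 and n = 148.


log2|A_typical| = nH = 148 * 0.571 = 84.508, so |A_typical| ~ 2^84.508 = 2.751e+25

2.751e+25


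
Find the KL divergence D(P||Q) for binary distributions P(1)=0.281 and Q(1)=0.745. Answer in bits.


KL = p*log2(p/q) + (1-p)*log2((1-p)/(1-q)) = 0.281*log2(0.281/0.745) + 0.719*log2(0.719/0.255) = 0.68

0.68 bits


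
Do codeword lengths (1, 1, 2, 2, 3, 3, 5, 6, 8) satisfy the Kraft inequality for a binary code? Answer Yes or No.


Kraft sum = sum(2^(-l_i)) = 1.8008, need <= 1. Result: violated (a binary prefix-free code with these lengths cannot exist)

No


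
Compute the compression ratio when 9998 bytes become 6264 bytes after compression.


Ratio = original / compressed = 9998 / 6264 = 1.5961

1.5961


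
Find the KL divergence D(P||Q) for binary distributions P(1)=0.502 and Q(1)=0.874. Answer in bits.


KL = p*log2(p/q) + (1-p)*log2((1-p)/(1-q)) = 0.502*log2(0.502/0.874) + 0.498*log2(0.498/0.126) = 0.5858

0.5858 bits


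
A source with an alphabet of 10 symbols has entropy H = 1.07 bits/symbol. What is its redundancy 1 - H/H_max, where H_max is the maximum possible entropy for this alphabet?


H_max = log2(K) = log2(10) = 3.3219 bits/symbol. Redundancy = 1 - H/H_max = 1 - 1.07/3.3219 = 1 - 0.3221 = 0.6779

0.6779


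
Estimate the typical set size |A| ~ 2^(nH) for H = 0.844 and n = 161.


log2|A_typical| = nH = 161 * 0.844 = 135.884, so |A_typical| ~ 2^135.884 = 8.038e+40

8.038e+40


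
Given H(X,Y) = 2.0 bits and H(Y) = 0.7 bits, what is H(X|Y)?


H(X|Y) = H(X,Y) - H(Y) = 2.0 - 0.7 = 1.3

1.3 bits


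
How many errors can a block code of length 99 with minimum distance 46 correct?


Correction capability = floor((d-1)/2) = floor((46-1)/2) = 22

22 errors


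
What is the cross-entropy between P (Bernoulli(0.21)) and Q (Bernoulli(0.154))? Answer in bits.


H(P,Q) = -p*log2(q) - (1-p)*log2(1-q). -0.21*log2(0.154) = 0.566790; -0.79*log2(0.846) = 0.190604. H(P,Q) = 0.566790 + 0.190604 = 0.7574

0.7574 bits


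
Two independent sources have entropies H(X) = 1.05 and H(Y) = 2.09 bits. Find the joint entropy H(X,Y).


For independent variables, H(X,Y) = H(X) + H(Y) = 1.05 + 2.09 = 3.14

3.14 bits


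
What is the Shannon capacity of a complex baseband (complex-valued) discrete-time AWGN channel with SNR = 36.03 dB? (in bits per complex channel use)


SNR_linear = 10^(36.03/10) = 4008.6672; C = log2(1 + SNR_linear) = log2(1 + 4008.6672) = 11.9693

11.9693 bits/channel use


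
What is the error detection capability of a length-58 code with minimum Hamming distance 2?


Detection capability = d_min - 1 = 2 - 1 = 1

1 errors


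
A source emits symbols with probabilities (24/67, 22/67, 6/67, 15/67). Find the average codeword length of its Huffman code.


Huffman construction (repeatedly merge the two least-probable nodes; each merge adds 1 bit to every symbol beneath it): 6/67 + 15/67 = 21/67; 21/67 + 22/67 = 43/67; 24/67 + 43/67 = 1. Resulting codeword lengths (in the order the probabilities were given): (1, 2, 3, 3). L_avg = sum(p_i * l_i) = 24/67*1 + 22/67*2 + 6/67*3 + 15/67*3 = 131/67 = 1.9552

1.9552 bits


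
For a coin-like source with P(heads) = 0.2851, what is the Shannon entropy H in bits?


H = -p*log2(p) - (1-p)*log2(1-p). -0.2851*log2(0.2851) = 0.516162; -0.7149*log2(0.7149) = 0.346145. H = 0.516162 + 0.346145 = 0.8623

0.8623 bits


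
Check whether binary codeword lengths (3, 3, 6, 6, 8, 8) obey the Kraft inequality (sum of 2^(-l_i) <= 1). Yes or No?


Kraft sum = sum(2^(-l_i)) = 0.2891, need <= 1. Result: satisfied (a binary prefix-free code with these lengths exists)

Yes


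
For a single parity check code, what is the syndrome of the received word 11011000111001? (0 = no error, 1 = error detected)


Syndrome = XOR of all bits = 1 XOR 1 XOR 0 XOR 1 XOR 1 XOR 0 XOR 0 XOR 0 XOR 1 XOR 1 XOR 1 XOR 0 XOR 0 XOR 1 = 0

0


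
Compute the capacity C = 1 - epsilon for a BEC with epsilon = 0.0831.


C = 1 - epsilon = 1 - 0.0831 = 0.9169

0.9169 bits


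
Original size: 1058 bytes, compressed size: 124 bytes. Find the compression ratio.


Ratio = original / compressed = 1058 / 124 = 8.5323

8.5323


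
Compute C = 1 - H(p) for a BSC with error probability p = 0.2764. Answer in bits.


H(p) = -p*log2(p) - (1-p)*log2(1-p) = -0.2764*log2(0.2764) - 0.7236*log2(0.7236) = 0.512769 + 0.337730 = 0.8505. C = 1 - H(p) = 1 - 0.8505 = 0.1495

0.1495 bits


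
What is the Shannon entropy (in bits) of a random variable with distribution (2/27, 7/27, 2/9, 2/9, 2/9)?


H = -sum(p_i * log2(p_i)). Terms: -(2/27)*log2(2/27) = 0.278140; -(7/27)*log2(7/27) = 0.504916; -(2/9)*log2(2/9) = 0.482206; -(2/9)*log2(2/9) = 0.482206; -(2/9)*log2(2/9) = 0.482206. H = 0.278140 + 0.504916 + 0.482206 + 0.482206 + 0.482206 = 2.2297

2.2297 bits


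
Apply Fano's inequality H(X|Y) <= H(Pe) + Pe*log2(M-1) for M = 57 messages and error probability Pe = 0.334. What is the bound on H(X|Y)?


H(Pe) = -Pe*log2(Pe) - (1-Pe)*log2(1-Pe) = -0.334*log2(0.334) - 0.666*log2(0.666) = 0.528415 + 0.390546 = 0.919. Pe*log2(M-1) = 0.334*log2(56) = 1.939657. Bound = H(Pe) + Pe*log2(M-1) = 0.528415 + 0.390546 + 1.939657 = 2.8586

2.8586 bits


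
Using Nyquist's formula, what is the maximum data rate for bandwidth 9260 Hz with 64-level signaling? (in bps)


Rate = 2 * B * log2(M) = 2 * 9260 * 6.0 = 111120.0

111120.0 bps


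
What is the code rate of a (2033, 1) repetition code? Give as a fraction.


Rate = k/n = 1/2033

1/2033


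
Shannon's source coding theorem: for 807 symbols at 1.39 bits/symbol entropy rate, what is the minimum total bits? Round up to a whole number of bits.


Minimum bits >= n * H = 807 * 1.39 = 1121.73, rounded up to a whole number of bits = 1122

1122 bits


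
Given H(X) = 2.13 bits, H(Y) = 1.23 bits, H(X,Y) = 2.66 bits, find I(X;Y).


I(X;Y) = H(X) + H(Y) - H(X,Y) = 2.13 + 1.23 - 2.66 = 0.7

0.7 bits


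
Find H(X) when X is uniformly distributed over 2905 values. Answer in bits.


H = log2(n) = log2(2905) = 11.5043

11.5043 bits


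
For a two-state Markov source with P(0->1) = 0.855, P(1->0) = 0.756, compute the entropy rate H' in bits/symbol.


Stationary distribution: pi_0 = p10/(p01+p10) = 0.4693, pi_1 = 0.5307. Entropy rate H' = pi_0*H(p01) + pi_1*H(p10) = 0.4693*0.5972 + 0.5307*0.8016 = 0.7057

0.7057 bits/symbol


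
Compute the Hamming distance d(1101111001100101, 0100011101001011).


Count differing positions: ^ . . ^ ^ . . ^ . . ^ . ^ ^ ^ . = 8 differences

8


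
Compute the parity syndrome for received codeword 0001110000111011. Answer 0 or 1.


Syndrome = XOR of all bits = 0 XOR 0 XOR 0 XOR 1 XOR 1 XOR 1 XOR 0 XOR 0 XOR 0 XOR 0 XOR 1 XOR 1 XOR 1 XOR 0 XOR 1 XOR 1 = 0

0


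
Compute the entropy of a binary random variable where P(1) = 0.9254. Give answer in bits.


H = -p*log2(p) - (1-p)*log2(1-p). -0.9254*log2(0.9254) = 0.103507; -0.0746*log2(0.0746) = 0.279353. H = 0.103507 + 0.279353 = 0.3829

0.3829 bits


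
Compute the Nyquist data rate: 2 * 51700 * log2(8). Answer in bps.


Rate = 2 * B * log2(M) = 2 * 51700 * 3.0 = 310200.0

310200.0 bps


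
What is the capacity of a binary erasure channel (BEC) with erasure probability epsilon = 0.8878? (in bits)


C = 1 - epsilon = 1 - 0.8878 = 0.1122

0.1122 bits


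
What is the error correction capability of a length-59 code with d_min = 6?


Correction capability = floor((d-1)/2) = floor((6-1)/2) = 2

2 errors


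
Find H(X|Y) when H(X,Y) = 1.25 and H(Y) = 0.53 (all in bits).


H(X|Y) = H(X,Y) - H(Y) = 1.25 - 0.53 = 0.72

0.72 bits


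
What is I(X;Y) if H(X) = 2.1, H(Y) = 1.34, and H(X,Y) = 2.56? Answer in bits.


I(X;Y) = H(X) + H(Y) - H(X,Y) = 2.1 + 1.34 - 2.56 = 0.88

0.88 bits


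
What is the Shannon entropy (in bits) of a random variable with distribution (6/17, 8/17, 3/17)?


H = -sum(p_i * log2(p_i)). Terms: -(6/17)*log2(6/17) = 0.530294; -(8/17)*log2(8/17) = 0.511747; -(3/17)*log2(3/17) = 0.441618. H = 0.530294 + 0.511747 + 0.441618 = 1.4837

1.4837 bits


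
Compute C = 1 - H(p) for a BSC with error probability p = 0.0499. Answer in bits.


H(p) = -p*log2(p) - (1-p)*log2(1-p) = -0.0499*log2(0.0499) - 0.9501*log2(0.9501) = 0.215808 + 0.070164 = 0.286. C = 1 - H(p) = 1 - 0.286 = 0.714

0.714 bits


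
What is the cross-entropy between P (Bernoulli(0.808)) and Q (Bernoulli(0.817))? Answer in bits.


H(P,Q) = -p*log2(q) - (1-p)*log2(1-q). -0.808*log2(0.817) = 0.235606; -0.192*log2(0.183) = 0.470416. H(P,Q) = 0.235606 + 0.470416 = 0.706

0.706 bits


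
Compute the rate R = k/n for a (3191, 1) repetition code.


Rate = k/n = 1/3191

1/3191


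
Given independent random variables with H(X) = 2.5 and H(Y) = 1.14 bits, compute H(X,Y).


For independent variables, H(X,Y) = H(X) + H(Y) = 2.5 + 1.14 = 3.64

3.64 bits


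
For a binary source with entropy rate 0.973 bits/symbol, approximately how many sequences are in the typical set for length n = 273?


log2|A_typical| = nH = 273 * 0.973 = 265.629, so |A_typical| ~ 2^265.629 = 9.168e+79

9.168e+79


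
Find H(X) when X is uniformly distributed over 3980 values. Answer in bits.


H = log2(n) = log2(3980) = 11.9586

11.9586 bits


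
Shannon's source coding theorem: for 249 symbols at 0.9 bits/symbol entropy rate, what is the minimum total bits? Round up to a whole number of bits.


Minimum bits >= n * H = 249 * 0.9 = 224.1, rounded up to a whole number of bits = 225

225 bits


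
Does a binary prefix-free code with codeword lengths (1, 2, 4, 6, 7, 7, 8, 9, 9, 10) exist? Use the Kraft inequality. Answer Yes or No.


Kraft sum = sum(2^(-l_i)) = 0.8525, need <= 1. Result: satisfied (a binary prefix-free code with these lengths exists)

Yes


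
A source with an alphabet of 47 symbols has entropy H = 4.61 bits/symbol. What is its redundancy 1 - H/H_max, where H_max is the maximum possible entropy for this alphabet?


H_max = log2(K) = log2(47) = 5.5546 bits/symbol. Redundancy = 1 - H/H_max = 1 - 4.61/5.5546 = 1 - 0.8299 = 0.1701

0.1701


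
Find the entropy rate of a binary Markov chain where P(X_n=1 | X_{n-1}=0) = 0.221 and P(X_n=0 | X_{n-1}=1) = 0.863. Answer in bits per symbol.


Stationary distribution: pi_0 = p10/(p01+p10) = 0.7961, pi_1 = 0.2039. Entropy rate H' = pi_0*H(p01) + pi_1*H(p10) = 0.7961*0.762 + 0.2039*0.5763 = 0.7241

0.7241 bits/symbol


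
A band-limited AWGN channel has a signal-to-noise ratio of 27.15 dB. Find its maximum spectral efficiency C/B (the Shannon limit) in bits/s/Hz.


SNR_linear = 10^(27.15/10) = 518.8; C/B = log2(1 + SNR_linear) = log2(1 + 518.8) = 9.0218

9.0218 bits/s/Hz


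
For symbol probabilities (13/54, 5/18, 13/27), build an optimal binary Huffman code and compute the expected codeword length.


Huffman construction (repeatedly merge the two least-probable nodes; each merge adds 1 bit to every symbol beneath it): 13/54 + 5/18 = 14/27; 13/27 + 14/27 = 1. Resulting codeword lengths (in the order the probabilities were given): (2, 2, 1). L_avg = sum(p_i * l_i) = 13/54*2 + 5/18*2 + 13/27*1 = 41/27 = 1.5185

1.5185 bits


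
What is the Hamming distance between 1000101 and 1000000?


Count differing positions: . . . . ^ . ^ = 2 differences

2


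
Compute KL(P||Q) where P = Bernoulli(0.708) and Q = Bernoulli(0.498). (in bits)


KL = p*log2(p/q) + (1-p)*log2((1-p)/(1-q)) = 0.708*log2(0.708/0.498) + 0.292*log2(0.292/0.502) = 0.1311

0.1311 bits


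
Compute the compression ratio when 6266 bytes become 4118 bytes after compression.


Ratio = original / compressed = 6266 / 4118 = 1.5216

1.5216


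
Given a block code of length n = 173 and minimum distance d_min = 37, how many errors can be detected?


Detection capability = d_min - 1 = 37 - 1 = 36

36 errors


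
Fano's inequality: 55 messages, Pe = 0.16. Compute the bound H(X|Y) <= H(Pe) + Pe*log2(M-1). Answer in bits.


H(Pe) = -Pe*log2(Pe) - (1-Pe)*log2(1-Pe) = -0.16*log2(0.16) - 0.84*log2(0.84) = 0.423017 + 0.211293 = 0.6343. Pe*log2(M-1) = 0.16*log2(54) = 0.920782. Bound = H(Pe) + Pe*log2(M-1) = 0.423017 + 0.211293 + 0.920782 = 1.5551

1.5551 bits


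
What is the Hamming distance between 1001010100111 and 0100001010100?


Count differing positions: ^ ^ . ^ . ^ ^ ^ ^ . . ^ ^ = 9 differences

9


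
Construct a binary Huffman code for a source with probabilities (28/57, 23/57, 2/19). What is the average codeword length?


Huffman construction (repeatedly merge the two least-probable nodes; each merge adds 1 bit to every symbol beneath it): 2/19 + 23/57 = 29/57; 28/57 + 29/57 = 1. Resulting codeword lengths (in the order the probabilities were given): (1, 2, 2). L_avg = sum(p_i * l_i) = 28/57*1 + 23/57*2 + 2/19*2 = 86/57 = 1.5088

1.5088 bits


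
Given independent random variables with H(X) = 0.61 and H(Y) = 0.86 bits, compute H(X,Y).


For independent variables, H(X,Y) = H(X) + H(Y) = 0.61 + 0.86 = 1.47

1.47 bits


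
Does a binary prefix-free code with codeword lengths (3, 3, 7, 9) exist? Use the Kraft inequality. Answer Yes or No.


Kraft sum = sum(2^(-l_i)) = 0.2598, need <= 1. Result: satisfied (a binary prefix-free code with these lengths exists)

Yes


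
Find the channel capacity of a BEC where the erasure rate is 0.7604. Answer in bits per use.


C = 1 - epsilon = 1 - 0.7604 = 0.2396

0.2396 bits


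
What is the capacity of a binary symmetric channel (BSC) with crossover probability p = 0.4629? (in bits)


H(p) = -p*log2(p) - (1-p)*log2(1-p) = -0.4629*log2(0.4629) - 0.5371*log2(0.5371) = 0.514387 + 0.481638 = 0.996. C = 1 - H(p) = 1 - 0.996 = 0.004

0.004 bits


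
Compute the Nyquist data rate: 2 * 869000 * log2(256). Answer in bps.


Rate = 2 * B * log2(M) = 2 * 869000 * 8.0 = 13904000.0

13904000.0 bps


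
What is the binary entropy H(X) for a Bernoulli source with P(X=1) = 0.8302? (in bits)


H = -p*log2(p) - (1-p)*log2(1-p). -0.8302*log2(0.8302) = 0.222883; -0.1698*log2(0.1698) = 0.434364. H = 0.222883 + 0.434364 = 0.6572

0.6572 bits


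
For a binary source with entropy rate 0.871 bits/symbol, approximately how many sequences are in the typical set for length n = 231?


log2|A_typical| = nH = 231 * 0.871 = 201.201, so |A_typical| ~ 2^201.201 = 3.694e+60

3.694e+60


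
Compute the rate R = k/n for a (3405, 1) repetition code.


Rate = k/n = 1/3405

1/3405


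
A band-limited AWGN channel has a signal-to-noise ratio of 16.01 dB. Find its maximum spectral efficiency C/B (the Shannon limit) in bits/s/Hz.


SNR_linear = 10^(16.01/10) = 39.9025; C/B = log2(1 + SNR_linear) = log2(1 + 39.9025) = 5.3541

5.3541 bits/s/Hz


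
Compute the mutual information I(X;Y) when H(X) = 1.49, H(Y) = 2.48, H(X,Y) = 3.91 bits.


I(X;Y) = H(X) + H(Y) - H(X,Y) = 1.49 + 2.48 - 3.91 = 0.06

0.06 bits


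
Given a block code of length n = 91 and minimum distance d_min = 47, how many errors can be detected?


Detection capability = d_min - 1 = 47 - 1 = 46

46 errors


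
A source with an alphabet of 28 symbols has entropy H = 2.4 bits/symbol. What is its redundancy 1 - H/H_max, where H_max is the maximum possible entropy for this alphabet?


H_max = log2(K) = log2(28) = 4.8074 bits/symbol. Redundancy = 1 - H/H_max = 1 - 2.4/4.8074 = 1 - 0.4992 = 0.5008

0.5008


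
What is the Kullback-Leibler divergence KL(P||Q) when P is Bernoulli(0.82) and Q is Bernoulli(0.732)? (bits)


KL = p*log2(p/q) + (1-p)*log2((1-p)/(1-q)) = 0.82*log2(0.82/0.732) + 0.18*log2(0.18/0.268) = 0.0309

0.0309 bits


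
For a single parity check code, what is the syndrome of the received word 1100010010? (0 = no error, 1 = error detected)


Syndrome = XOR of all bits = 1 XOR 1 XOR 0 XOR 0 XOR 0 XOR 1 XOR 0 XOR 0 XOR 1 XOR 0 = 0

0


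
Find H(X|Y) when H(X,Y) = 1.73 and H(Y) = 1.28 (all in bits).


H(X|Y) = H(X,Y) - H(Y) = 1.73 - 1.28 = 0.45

0.45 bits


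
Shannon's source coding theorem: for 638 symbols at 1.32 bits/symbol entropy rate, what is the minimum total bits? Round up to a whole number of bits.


Minimum bits >= n * H = 638 * 1.32 = 842.16, rounded up to a whole number of bits = 843

843 bits


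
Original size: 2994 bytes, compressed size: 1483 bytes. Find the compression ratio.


Ratio = original / compressed = 2994 / 1483 = 2.0189

2.0189


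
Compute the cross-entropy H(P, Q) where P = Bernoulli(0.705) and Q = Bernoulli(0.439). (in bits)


H(P,Q) = -p*log2(q) - (1-p)*log2(1-q). -0.705*log2(0.439) = 0.837334; -0.295*log2(0.561) = 0.246009. H(P,Q) = 0.837334 + 0.246009 = 1.0833

1.0833 bits


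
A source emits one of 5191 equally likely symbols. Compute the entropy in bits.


H = log2(n) = log2(5191) = 12.3418

12.3418 bits


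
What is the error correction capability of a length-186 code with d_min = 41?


Correction capability = floor((d-1)/2) = floor((41-1)/2) = 20

20 errors


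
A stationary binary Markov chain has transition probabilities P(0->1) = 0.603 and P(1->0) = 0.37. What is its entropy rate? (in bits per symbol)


Stationary distribution: pi_0 = p10/(p01+p10) = 0.3803, pi_1 = 0.6197. Entropy rate H' = pi_0*H(p01) + pi_1*H(p10) = 0.3803*0.9692 + 0.6197*0.9507 = 0.9577

0.9577 bits/symbol


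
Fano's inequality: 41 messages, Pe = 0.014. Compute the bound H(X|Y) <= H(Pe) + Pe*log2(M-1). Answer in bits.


H(Pe) = -Pe*log2(Pe) - (1-Pe)*log2(1-Pe) = -0.014*log2(0.014) - 0.986*log2(0.986) = 0.086218 + 0.020056 = 0.1063. Pe*log2(M-1) = 0.014*log2(40) = 0.074507. Bound = H(Pe) + Pe*log2(M-1) = 0.086218 + 0.020056 + 0.074507 = 0.1808

0.1808 bits


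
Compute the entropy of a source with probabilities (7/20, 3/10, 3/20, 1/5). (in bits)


H = -sum(p_i * log2(p_i)). Terms: -(7/20)*log2(7/20) = 0.530101; -(3/10)*log2(3/10) = 0.521090; -(3/20)*log2(3/20) = 0.410545; -(1/5)*log2(1/5) = 0.464386. H = 0.530101 + 0.521090 + 0.410545 + 0.464386 = 1.9261

1.9261 bits


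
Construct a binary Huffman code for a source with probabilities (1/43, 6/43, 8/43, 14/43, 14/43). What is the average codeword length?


Huffman construction (repeatedly merge the two least-probable nodes; each merge adds 1 bit to every symbol beneath it): 1/43 + 6/43 = 7/43; 7/43 + 8/43 = 15/43; 14/43 + 14/43 = 28/43; 15/43 + 28/43 = 1. Resulting codeword lengths (in the order the probabilities were given): (3, 3, 2, 2, 2). L_avg = sum(p_i * l_i) = 1/43*3 + 6/43*3 + 8/43*2 + 14/43*2 + 14/43*2 = 93/43 = 2.1628

2.1628 bits


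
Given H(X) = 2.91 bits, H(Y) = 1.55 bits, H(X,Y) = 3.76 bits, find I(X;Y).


I(X;Y) = H(X) + H(Y) - H(X,Y) = 2.91 + 1.55 - 3.76 = 0.7

0.7 bits


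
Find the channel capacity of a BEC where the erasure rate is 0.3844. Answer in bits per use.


C = 1 - epsilon = 1 - 0.3844 = 0.6156

0.6156 bits


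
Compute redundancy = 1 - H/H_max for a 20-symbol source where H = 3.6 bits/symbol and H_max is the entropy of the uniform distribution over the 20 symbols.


H_max = log2(K) = log2(20) = 4.3219 bits/symbol. Redundancy = 1 - H/H_max = 1 - 3.6/4.3219 = 1 - 0.833 = 0.167

0.167


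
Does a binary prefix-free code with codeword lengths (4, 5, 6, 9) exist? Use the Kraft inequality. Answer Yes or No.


Kraft sum = sum(2^(-l_i)) = 0.1113, need <= 1. Result: satisfied (a binary prefix-free code with these lengths exists)

Yes


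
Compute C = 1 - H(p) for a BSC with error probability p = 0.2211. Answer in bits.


H(p) = -p*log2(p) - (1-p)*log2(1-p) = -0.2211*log2(0.2211) - 0.7789*log2(0.7789) = 0.481385 + 0.280786 = 0.7622. C = 1 - H(p) = 1 - 0.7622 = 0.2378

0.2378 bits


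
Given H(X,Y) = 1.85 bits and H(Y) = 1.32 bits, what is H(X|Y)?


H(X|Y) = H(X,Y) - H(Y) = 1.85 - 1.32 = 0.53

0.53 bits


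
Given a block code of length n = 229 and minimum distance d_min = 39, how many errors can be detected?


Detection capability = d_min - 1 = 39 - 1 = 38

38 errors


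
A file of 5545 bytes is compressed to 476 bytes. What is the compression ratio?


Ratio = original / compressed = 5545 / 476 = 11.6492

11.6492


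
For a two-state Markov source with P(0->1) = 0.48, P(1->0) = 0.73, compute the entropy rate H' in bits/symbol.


Stationary distribution: pi_0 = p10/(p01+p10) = 0.6033, pi_1 = 0.3967. Entropy rate H' = pi_0*H(p01) + pi_1*H(p10) = 0.6033*0.9988 + 0.3967*0.8415 = 0.9364

0.9364 bits/symbol


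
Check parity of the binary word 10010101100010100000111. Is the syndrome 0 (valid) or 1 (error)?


Syndrome = XOR of all bits = 1 XOR 0 XOR 0 XOR 1 XOR 0 XOR 1 XOR 0 XOR 1 XOR 1 XOR 0 XOR 0 XOR 0 XOR 1 XOR 0 XOR 1 XOR 0 XOR 0 XOR 0 XOR 0 XOR 0 XOR 1 XOR 1 XOR 1 = 0

0


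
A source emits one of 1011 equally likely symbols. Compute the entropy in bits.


H = log2(n) = log2(1011) = 9.9816

9.9816 bits


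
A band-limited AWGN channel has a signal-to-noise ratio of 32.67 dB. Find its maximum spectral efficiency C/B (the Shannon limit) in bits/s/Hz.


SNR_linear = 10^(32.67/10) = 1849.2686; C/B = log2(1 + SNR_linear) = log2(1 + 1849.2686) = 10.8535

10.8535 bits/s/Hz


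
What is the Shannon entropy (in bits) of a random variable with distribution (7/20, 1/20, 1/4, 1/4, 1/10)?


H = -sum(p_i * log2(p_i)). Terms: -(7/20)*log2(7/20) = 0.530101; -(1/20)*log2(1/20) = 0.216096; -(1/4)*log2(1/4) = 0.500000; -(1/4)*log2(1/4) = 0.500000; -(1/10)*log2(1/10) = 0.332193. H = 0.530101 + 0.216096 + 0.500000 + 0.500000 + 0.332193 = 2.0784

2.0784 bits


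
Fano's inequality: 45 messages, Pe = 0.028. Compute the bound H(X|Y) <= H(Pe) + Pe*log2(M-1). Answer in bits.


H(Pe) = -Pe*log2(Pe) - (1-Pe)*log2(1-Pe) = -0.028*log2(0.028) - 0.972*log2(0.972) = 0.144436 + 0.039825 = 0.1843. Pe*log2(M-1) = 0.028*log2(44) = 0.152864. Bound = H(Pe) + Pe*log2(M-1) = 0.144436 + 0.039825 + 0.152864 = 0.3371

0.3371 bits


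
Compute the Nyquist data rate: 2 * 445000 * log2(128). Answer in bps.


Rate = 2 * B * log2(M) = 2 * 445000 * 7.0 = 6230000.0

6230000.0 bps


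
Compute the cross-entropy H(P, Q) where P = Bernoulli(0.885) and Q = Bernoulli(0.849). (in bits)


H(P,Q) = -p*log2(q) - (1-p)*log2(1-q). -0.885*log2(0.849) = 0.209005; -0.115*log2(0.151) = 0.313649. H(P,Q) = 0.209005 + 0.313649 = 0.5227

0.5227 bits


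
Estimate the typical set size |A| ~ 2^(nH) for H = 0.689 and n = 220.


log2|A_typical| = nH = 220 * 0.689 = 151.58, so |A_typical| ~ 2^151.58 = 4.267e+45

4.267e+45


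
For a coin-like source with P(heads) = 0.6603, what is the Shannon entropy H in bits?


H = -p*log2(p) - (1-p)*log2(1-p). -0.6603*log2(0.6603) = 0.395392; -0.3397*log2(0.3397) = 0.529139. H = 0.395392 + 0.529139 = 0.9245

0.9245 bits


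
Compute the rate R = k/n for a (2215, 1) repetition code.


Rate = k/n = 1/2215

1/2215


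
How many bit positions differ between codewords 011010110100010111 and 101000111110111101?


Count differing positions: ^ ^ . . ^ . . . ^ . ^ . ^ . ^ . ^ . = 8 differences

8


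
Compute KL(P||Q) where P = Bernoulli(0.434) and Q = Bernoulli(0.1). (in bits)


KL = p*log2(p/q) + (1-p)*log2((1-p)/(1-q)) = 0.434*log2(0.434/0.1) + 0.566*log2(0.566/0.9) = 0.5404

0.5404 bits


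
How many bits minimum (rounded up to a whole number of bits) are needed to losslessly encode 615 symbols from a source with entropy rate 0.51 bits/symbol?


Minimum bits >= n * H = 615 * 0.51 = 313.65, rounded up to a whole number of bits = 314

314 bits


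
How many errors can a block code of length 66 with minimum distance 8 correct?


Correction capability = floor((d-1)/2) = floor((8-1)/2) = 3

3 errors


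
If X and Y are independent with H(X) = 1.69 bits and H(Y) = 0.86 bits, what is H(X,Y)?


For independent variables, H(X,Y) = H(X) + H(Y) = 1.69 + 0.86 = 2.55

2.55 bits


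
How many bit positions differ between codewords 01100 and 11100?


Count differing positions: ^ . . . . = 1 differences

1


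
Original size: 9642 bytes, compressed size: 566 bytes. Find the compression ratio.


Ratio = original / compressed = 9642 / 566 = 17.0353

17.0353


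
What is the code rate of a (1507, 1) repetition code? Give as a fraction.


Rate = k/n = 1/1507

1/1507


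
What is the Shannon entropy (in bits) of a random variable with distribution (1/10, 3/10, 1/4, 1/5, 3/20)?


H = -sum(p_i * log2(p_i)). Terms: -(1/10)*log2(1/10) = 0.332193; -(3/10)*log2(3/10) = 0.521090; -(1/4)*log2(1/4) = 0.500000; -(1/5)*log2(1/5) = 0.464386; -(3/20)*log2(3/20) = 0.410545. H = 0.332193 + 0.521090 + 0.500000 + 0.464386 + 0.410545 = 2.2282

2.2282 bits


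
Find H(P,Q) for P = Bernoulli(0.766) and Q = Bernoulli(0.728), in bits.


H(P,Q) = -p*log2(q) - (1-p)*log2(1-q). -0.766*log2(0.728) = 0.350820; -0.234*log2(0.272) = 0.439527. H(P,Q) = 0.350820 + 0.439527 = 0.7903

0.7903 bits


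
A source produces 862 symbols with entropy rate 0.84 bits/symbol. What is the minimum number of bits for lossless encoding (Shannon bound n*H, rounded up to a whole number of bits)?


Minimum bits >= n * H = 862 * 0.84 = 724.08, rounded up to a whole number of bits = 725

725 bits


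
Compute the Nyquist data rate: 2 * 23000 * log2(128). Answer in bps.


Rate = 2 * B * log2(M) = 2 * 23000 * 7.0 = 322000.0

322000.0 bps


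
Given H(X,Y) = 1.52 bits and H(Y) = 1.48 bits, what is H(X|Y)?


H(X|Y) = H(X,Y) - H(Y) = 1.52 - 1.48 = 0.04

0.04 bits


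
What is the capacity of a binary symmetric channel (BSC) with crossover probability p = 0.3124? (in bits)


H(p) = -p*log2(p) - (1-p)*log2(1-p) = -0.3124*log2(0.3124) - 0.6876*log2(0.6876) = 0.524374 + 0.371551 = 0.8959. C = 1 - H(p) = 1 - 0.8959 = 0.1041

0.1041 bits


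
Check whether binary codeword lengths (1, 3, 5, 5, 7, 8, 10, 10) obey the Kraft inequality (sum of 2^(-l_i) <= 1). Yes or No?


Kraft sum = sum(2^(-l_i)) = 0.7012, need <= 1. Result: satisfied (a binary prefix-free code with these lengths exists)

Yes


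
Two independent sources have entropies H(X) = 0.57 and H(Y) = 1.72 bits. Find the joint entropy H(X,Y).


For independent variables, H(X,Y) = H(X) + H(Y) = 0.57 + 1.72 = 2.29

2.29 bits


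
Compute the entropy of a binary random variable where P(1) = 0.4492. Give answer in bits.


H = -p*log2(p) - (1-p)*log2(1-p). -0.4492*log2(0.4492) = 0.518633; -0.5508*log2(0.5508) = 0.473908. H = 0.518633 + 0.473908 = 0.9925

0.9925 bits


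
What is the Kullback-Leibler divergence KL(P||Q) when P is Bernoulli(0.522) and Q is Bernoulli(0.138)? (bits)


KL = p*log2(p/q) + (1-p)*log2((1-p)/(1-q)) = 0.522*log2(0.522/0.138) + 0.478*log2(0.478/0.862) = 0.5953

0.5953 bits


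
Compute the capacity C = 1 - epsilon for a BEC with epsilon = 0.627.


C = 1 - epsilon = 1 - 0.627 = 0.373

0.373 bits


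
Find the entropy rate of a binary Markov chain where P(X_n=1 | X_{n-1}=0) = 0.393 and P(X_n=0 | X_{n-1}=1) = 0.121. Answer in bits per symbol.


Stationary distribution: pi_0 = p10/(p01+p10) = 0.2354, pi_1 = 0.7646. Entropy rate H' = pi_0*H(p01) + pi_1*H(p10) = 0.2354*0.9667 + 0.7646*0.5322 = 0.6345

0.6345 bits/symbol


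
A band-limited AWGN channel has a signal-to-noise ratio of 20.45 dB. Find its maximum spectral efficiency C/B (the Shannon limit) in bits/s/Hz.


SNR_linear = 10^(20.45/10) = 110.9175; C/B = log2(1 + SNR_linear) = log2(1 + 110.9175) = 6.8063

6.8063 bits/s/Hz


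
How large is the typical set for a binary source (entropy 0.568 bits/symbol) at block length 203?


log2|A_typical| = nH = 203 * 0.568 = 115.304, so |A_typical| ~ 2^115.304 = 5.128e+34

5.128e+34


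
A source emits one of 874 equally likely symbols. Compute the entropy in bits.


H = log2(n) = log2(874) = 9.7715

9.7715 bits


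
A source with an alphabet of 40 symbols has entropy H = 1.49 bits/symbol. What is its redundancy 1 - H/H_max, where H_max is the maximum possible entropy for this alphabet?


H_max = log2(K) = log2(40) = 5.3219 bits/symbol. Redundancy = 1 - H/H_max = 1 - 1.49/5.3219 = 1 - 0.28 = 0.72

0.72


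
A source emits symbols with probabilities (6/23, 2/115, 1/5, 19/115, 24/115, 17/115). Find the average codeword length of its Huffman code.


Huffman construction (repeatedly merge the two least-probable nodes; each merge adds 1 bit to every symbol beneath it): 2/115 + 17/115 = 19/115; 19/115 + 19/115 = 38/115; 1/5 + 24/115 = 47/115; 6/23 + 38/115 = 68/115; 47/115 + 68/115 = 1. Resulting codeword lengths (in the order the probabilities were given): (2, 4, 2, 3, 2, 4). L_avg = sum(p_i * l_i) = 6/23*2 + 2/115*4 + 1/5*2 + 19/115*3 + 24/115*2 + 17/115*4 = 287/115 = 2.4957

2.4957 bits


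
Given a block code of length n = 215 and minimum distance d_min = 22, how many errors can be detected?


Detection capability = d_min - 1 = 22 - 1 = 21

21 errors


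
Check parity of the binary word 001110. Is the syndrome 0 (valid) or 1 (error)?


Syndrome = XOR of all bits = 0 XOR 0 XOR 1 XOR 1 XOR 1 XOR 0 = 1

1


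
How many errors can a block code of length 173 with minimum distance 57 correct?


Correction capability = floor((d-1)/2) = floor((57-1)/2) = 28

28 errors


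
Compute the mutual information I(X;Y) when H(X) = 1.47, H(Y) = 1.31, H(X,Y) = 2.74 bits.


I(X;Y) = H(X) + H(Y) - H(X,Y) = 1.47 + 1.31 - 2.74 = 0.04

0.04 bits


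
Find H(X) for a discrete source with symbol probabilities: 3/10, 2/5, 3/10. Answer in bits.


H = -sum(p_i * log2(p_i)). Terms: -(3/10)*log2(3/10) = 0.521090; -(2/5)*log2(2/5) = 0.528771; -(3/10)*log2(3/10) = 0.521090. H = 0.521090 + 0.528771 + 0.521090 = 1.571

1.571 bits


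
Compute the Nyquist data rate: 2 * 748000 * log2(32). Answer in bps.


Rate = 2 * B * log2(M) = 2 * 748000 * 5.0 = 7480000.0

7480000.0 bps


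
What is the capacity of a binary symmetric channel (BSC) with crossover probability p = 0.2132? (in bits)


H(p) = -p*log2(p) - (1-p)*log2(1-p) = -0.2132*log2(0.2132) - 0.7868*log2(0.7868) = 0.475376 + 0.272179 = 0.7476. C = 1 - H(p) = 1 - 0.7476 = 0.2524

0.2524 bits


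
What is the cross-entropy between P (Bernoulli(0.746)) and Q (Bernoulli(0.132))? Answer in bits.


H(P,Q) = -p*log2(q) - (1-p)*log2(1-q). -0.746*log2(0.132) = 2.179357; -0.254*log2(0.868) = 0.051875. H(P,Q) = 2.179357 + 0.051875 = 2.2312

2.2312 bits


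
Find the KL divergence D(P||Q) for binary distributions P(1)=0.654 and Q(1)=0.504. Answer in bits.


KL = p*log2(p/q) + (1-p)*log2((1-p)/(1-q)) = 0.654*log2(0.654/0.504) + 0.346*log2(0.346/0.496) = 0.066

0.066 bits


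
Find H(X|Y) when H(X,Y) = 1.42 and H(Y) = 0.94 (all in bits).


H(X|Y) = H(X,Y) - H(Y) = 1.42 - 0.94 = 0.48

0.48 bits


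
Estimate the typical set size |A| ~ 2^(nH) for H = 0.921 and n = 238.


log2|A_typical| = nH = 238 * 0.921 = 219.198, so |A_typical| ~ 2^219.198 = 9.664e+65

9.664e+65


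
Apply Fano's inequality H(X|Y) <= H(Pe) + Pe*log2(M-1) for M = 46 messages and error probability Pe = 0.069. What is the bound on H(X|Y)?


H(Pe) = -Pe*log2(Pe) - (1-Pe)*log2(1-Pe) = -0.069*log2(0.069) - 0.931*log2(0.931) = 0.266151 + 0.096030 = 0.3622. Pe*log2(M-1) = 0.069*log2(45) = 0.378938. Bound = H(Pe) + Pe*log2(M-1) = 0.266151 + 0.096030 + 0.378938 = 0.7411

0.7411 bits


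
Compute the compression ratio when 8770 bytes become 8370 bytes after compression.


Ratio = original / compressed = 8770 / 8370 = 1.0478

1.0478


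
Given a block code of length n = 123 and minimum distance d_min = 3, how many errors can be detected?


Detection capability = d_min - 1 = 3 - 1 = 2

2 errors


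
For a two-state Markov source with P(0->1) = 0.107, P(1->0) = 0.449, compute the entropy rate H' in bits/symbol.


Stationary distribution: pi_0 = p10/(p01+p10) = 0.8076, pi_1 = 0.1924. Entropy rate H' = pi_0*H(p01) + pi_1*H(p10) = 0.8076*0.4908 + 0.1924*0.9925 = 0.5873

0.5873 bits/symbol


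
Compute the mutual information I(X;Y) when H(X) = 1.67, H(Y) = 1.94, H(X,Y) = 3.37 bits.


I(X;Y) = H(X) + H(Y) - H(X,Y) = 1.67 + 1.94 - 3.37 = 0.24

0.24 bits


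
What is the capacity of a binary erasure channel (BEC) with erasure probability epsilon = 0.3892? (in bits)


C = 1 - epsilon = 1 - 0.3892 = 0.6108

0.6108 bits


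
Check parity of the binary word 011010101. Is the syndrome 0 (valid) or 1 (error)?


Syndrome = XOR of all bits = 0 XOR 1 XOR 1 XOR 0 XOR 1 XOR 0 XOR 1 XOR 0 XOR 1 = 1

1


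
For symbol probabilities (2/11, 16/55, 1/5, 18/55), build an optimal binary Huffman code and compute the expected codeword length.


Huffman construction (repeatedly merge the two least-probable nodes; each merge adds 1 bit to every symbol beneath it): 2/11 + 1/5 = 21/55; 16/55 + 18/55 = 34/55; 21/55 + 34/55 = 1. Resulting codeword lengths (in the order the probabilities were given): (2, 2, 2, 2). L_avg = sum(p_i * l_i) = 2/11*2 + 16/55*2 + 1/5*2 + 18/55*2 = 2

2.0 bits


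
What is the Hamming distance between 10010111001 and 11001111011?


Count differing positions: . ^ . ^ ^ . . . . ^ . = 4 differences

4


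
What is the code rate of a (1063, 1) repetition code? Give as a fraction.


Rate = k/n = 1/1063

1/1063


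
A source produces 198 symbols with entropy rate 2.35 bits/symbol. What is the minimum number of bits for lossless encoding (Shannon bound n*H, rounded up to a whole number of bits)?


Minimum bits >= n * H = 198 * 2.35 = 465.3, rounded up to a whole number of bits = 466

466 bits


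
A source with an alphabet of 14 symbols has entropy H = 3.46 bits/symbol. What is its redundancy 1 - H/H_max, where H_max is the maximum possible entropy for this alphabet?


H_max = log2(K) = log2(14) = 3.8074 bits/symbol. Redundancy = 1 - H/H_max = 1 - 3.46/3.8074 = 1 - 0.9088 = 0.0912

0.0912


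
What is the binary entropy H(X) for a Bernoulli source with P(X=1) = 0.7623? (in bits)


H = -p*log2(p) - (1-p)*log2(1-p). -0.7623*log2(0.7623) = 0.298493; -0.2377*log2(0.2377) = 0.492701. H = 0.298493 + 0.492701 = 0.7912

0.7912 bits


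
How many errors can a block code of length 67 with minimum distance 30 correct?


Correction capability = floor((d-1)/2) = floor((30-1)/2) = 14

14 errors


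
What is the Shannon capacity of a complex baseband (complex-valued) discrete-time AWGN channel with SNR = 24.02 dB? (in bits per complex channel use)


SNR_linear = 10^(24.02/10) = 252.3481; C = log2(1 + SNR_linear) = log2(1 + 252.3481) = 7.985

7.985 bits/channel use


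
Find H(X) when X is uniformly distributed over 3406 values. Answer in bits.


H = log2(n) = log2(3406) = 11.7339

11.7339 bits


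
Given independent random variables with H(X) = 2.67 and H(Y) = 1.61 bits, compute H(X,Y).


For independent variables, H(X,Y) = H(X) + H(Y) = 2.67 + 1.61 = 4.28

4.28 bits


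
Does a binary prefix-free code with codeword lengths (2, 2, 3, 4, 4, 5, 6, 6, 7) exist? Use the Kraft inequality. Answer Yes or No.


Kraft sum = sum(2^(-l_i)) = 0.8203, need <= 1. Result: satisfied (a binary prefix-free code with these lengths exists)

Yes


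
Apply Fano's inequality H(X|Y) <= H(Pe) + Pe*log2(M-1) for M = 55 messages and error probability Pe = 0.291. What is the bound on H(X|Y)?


H(Pe) = -Pe*log2(Pe) - (1-Pe)*log2(1-Pe) = -0.291*log2(0.291) - 0.709*log2(0.709) = 0.518245 + 0.351765 = 0.87. Pe*log2(M-1) = 0.291*log2(54) = 1.674672. Bound = H(Pe) + Pe*log2(M-1) = 0.518245 + 0.351765 + 1.674672 = 2.5447

2.5447 bits


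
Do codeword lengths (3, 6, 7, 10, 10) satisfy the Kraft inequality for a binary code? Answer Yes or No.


Kraft sum = sum(2^(-l_i)) = 0.1504, need <= 1. Result: satisfied (a binary prefix-free code with these lengths exists)

Yes


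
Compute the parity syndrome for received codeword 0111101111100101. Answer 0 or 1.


Syndrome = XOR of all bits = 0 XOR 1 XOR 1 XOR 1 XOR 1 XOR 0 XOR 1 XOR 1 XOR 1 XOR 1 XOR 1 XOR 0 XOR 0 XOR 1 XOR 0 XOR 1 = 1

1


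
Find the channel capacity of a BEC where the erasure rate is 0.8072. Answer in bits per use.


C = 1 - epsilon = 1 - 0.8072 = 0.1928

0.1928 bits


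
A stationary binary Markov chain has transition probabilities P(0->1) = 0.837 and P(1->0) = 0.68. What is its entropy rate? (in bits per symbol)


Stationary distribution: pi_0 = p10/(p01+p10) = 0.4483, pi_1 = 0.5517. Entropy rate H' = pi_0*H(p01) + pi_1*H(p10) = 0.4483*0.6414 + 0.5517*0.9044 = 0.7865

0.7865 bits/symbol


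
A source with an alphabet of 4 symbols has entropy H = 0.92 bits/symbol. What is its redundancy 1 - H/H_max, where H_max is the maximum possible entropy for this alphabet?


H_max = log2(K) = log2(4) = 2.0 bits/symbol. Redundancy = 1 - H/H_max = 1 - 0.92/2.0 = 1 - 0.46 = 0.54

0.54


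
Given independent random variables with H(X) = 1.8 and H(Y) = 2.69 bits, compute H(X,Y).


For independent variables, H(X,Y) = H(X) + H(Y) = 1.8 + 2.69 = 4.49

4.49 bits


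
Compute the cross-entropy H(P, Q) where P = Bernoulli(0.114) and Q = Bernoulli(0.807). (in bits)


H(P,Q) = -p*log2(q) - (1-p)*log2(1-q). -0.114*log2(0.807) = 0.035267; -0.886*log2(0.193) = 2.102768. H(P,Q) = 0.035267 + 2.102768 = 2.138

2.138 bits


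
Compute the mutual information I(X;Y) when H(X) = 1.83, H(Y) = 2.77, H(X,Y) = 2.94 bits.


I(X;Y) = H(X) + H(Y) - H(X,Y) = 1.83 + 2.77 - 2.94 = 1.66

1.66 bits


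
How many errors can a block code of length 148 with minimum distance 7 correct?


Correction capability = floor((d-1)/2) = floor((7-1)/2) = 3

3 errors


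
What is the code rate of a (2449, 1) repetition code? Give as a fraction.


Rate = k/n = 1/2449

1/2449


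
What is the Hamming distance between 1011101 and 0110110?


Count differing positions: ^ ^ . ^ . ^ ^ = 5 differences

5


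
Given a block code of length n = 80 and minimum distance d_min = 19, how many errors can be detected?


Detection capability = d_min - 1 = 19 - 1 = 18

18 errors


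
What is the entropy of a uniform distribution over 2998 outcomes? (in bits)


H = log2(n) = log2(2998) = 11.5498

11.5498 bits


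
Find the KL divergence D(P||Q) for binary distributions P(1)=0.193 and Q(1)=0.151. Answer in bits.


KL = p*log2(p/q) + (1-p)*log2((1-p)/(1-q)) = 0.193*log2(0.193/0.151) + 0.807*log2(0.807/0.849) = 0.0093

0.0093 bits
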